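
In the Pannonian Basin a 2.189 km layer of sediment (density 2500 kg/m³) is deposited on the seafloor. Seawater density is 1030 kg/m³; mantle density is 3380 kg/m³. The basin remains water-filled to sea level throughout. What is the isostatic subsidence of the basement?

1.37 km

Submarine loading: the sediment displaces seawater, and the subsidence is in turn flooded, so s (ρ_m − ρ_w) = t (ρ_sed − ρ_w).
s = 2.189 km × (2500 − 1030) / (3380 − 1030) = 1.37 km.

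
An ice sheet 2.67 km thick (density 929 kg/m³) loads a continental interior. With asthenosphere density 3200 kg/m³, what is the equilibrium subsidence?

0.775 km

Balancing pressure at the compensation depth: the ice load ρ_ice t is balanced by mantle displaced below, ρ_m s.
s = t ρ_ice / ρ_m = 2.67 km × 929/3200 = 0.775 km.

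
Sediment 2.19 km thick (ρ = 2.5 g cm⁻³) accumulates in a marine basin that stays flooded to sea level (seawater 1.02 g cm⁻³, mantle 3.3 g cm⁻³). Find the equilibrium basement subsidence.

Submarine loading: the sediment displaces seawater, and the subsidence is in turn flooded, so s (ρ_m − ρ_w) = t (ρ_sed − ρ_w).
s = 2.19 km × (2.5 − 1.02) / (3.3 − 1.02) = 1.42 km.

1.42 km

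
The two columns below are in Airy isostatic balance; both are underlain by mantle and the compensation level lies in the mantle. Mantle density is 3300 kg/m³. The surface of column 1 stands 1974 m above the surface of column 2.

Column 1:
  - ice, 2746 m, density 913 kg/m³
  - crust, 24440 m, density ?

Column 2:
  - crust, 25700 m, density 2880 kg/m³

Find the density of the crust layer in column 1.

2860 kg/m³

Take the compensation level at the base of the deeper column (depth z_c below the surface of column 1) and equate Σ ρ_i t_i down to z_c; mantle fills any gap and the z_c terms cancel.
Column 1: 2746×913 + 24440×ρ + (z_c − 27186)×3300
Column 2: 1974×0 + 25700×2880 + (z_c − 1974 − 25700)×3300
The z_c×3300 term appears on both sides and cancels. Collect the known terms of each column as K = Σ(ρt)_known − 3300 × (depth of known layers): K_1 = 2507098 − 3300×27186 = −87206702; K_2 = 74016000 − 3300×(1974 + 25700) = −17308200.
Balance: K_1 + 24440×ρ = K_2, so ρ = (K_2 − K_1)/24440 = 69898500/24440 = 2860 kg/m³.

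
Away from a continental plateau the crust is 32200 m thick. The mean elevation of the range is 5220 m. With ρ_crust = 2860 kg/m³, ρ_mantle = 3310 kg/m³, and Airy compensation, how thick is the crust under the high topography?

70600 m

Root depth r = h ρ_c / (ρ_m − ρ_c) = 5220 m × 2860 / 450 = 33180 m.
Total thickness = T + h + r = 32200 m + 5220 m + 33180 m = 70600 m.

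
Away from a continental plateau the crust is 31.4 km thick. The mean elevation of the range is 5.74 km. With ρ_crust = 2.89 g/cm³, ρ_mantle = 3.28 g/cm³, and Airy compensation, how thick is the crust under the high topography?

Root depth r = h ρ_c / (ρ_m − ρ_c) = 5.74 km × 2.89 / 0.39 = 42.53 km.
Total thickness = T + h + r = 31.4 km + 5.74 km + 42.53 km = 79.7 km.

79.7 km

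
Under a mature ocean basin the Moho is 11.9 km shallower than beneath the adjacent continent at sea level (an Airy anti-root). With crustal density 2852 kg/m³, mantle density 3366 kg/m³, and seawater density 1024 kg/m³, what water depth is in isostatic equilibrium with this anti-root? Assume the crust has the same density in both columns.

3.35 km

Replacing a thickness d of crust by seawater at the top must be balanced by replacing crust with mantle at the base: d (ρ_c − ρ_w) = a (ρ_m − ρ_c).
d = a (ρ_m − ρ_c)/(ρ_c − ρ_w) = 11.9 km × 514/1828 = 3.35 km.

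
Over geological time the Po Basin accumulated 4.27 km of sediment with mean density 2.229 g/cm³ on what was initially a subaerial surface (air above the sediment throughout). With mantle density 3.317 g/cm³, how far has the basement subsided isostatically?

2.87 km

Subaerial load: s = t ρ_sed / ρ_m = 4.27 km × 2.229/3.317 = 2.87 km.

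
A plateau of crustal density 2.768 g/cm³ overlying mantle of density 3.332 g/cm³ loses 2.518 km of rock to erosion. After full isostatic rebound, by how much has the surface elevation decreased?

0.426 km

Rebound u = e ρ_c/ρ_m = 2.518 km × 2.768/3.332 = 2.092 km.
Net surface drop = e − u = 2.518 km − 2.092 km = e (ρ_m − ρ_c)/ρ_m = 0.426 km.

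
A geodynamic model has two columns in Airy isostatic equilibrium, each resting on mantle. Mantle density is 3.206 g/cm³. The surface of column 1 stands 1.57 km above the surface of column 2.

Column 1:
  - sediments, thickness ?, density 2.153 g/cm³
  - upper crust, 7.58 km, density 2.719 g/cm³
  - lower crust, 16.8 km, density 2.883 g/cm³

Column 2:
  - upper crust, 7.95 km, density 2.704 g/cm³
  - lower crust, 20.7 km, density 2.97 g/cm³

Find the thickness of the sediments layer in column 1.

4.55 km

Take the compensation level at the base of the deeper column (depth z_c below the surface of column 1) and equate Σ ρ_i t_i down to z_c; mantle fills any gap and the z_c terms cancel.
Column 1: x×2.153 + 7.58×2.719 + 16.8×2.883 + (z_c − 24.38 − x)×3.206
Column 2: 1.57×0 + 7.95×2.704 + 20.7×2.97 + (z_c − 1.57 − 28.65)×3.206
The z_c×3.206 term appears on both sides and cancels. Collect the known terms of each column as K = Σ(ρt)_known − 3.206 × (depth of known layers): K_1 = 69.04442 − 3.206×24.38 = −9.11786; K_2 = 82.9758 − 3.206×(1.57 + 28.65) = −13.90952.
Balance: K_1 − x×(3.206 − 2.153) = K_2, so x = (K_1 − K_2)/(3.206 − 2.153) = 4.79166/1.053 = 4.55 km.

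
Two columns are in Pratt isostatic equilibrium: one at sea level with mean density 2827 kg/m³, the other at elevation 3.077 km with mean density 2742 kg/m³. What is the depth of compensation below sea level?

ρ_ref D = ρ (D + h) → D (ρ_ref − ρ) = ρ h.
D = ρ h/(ρ_ref − ρ) = 2742 × 3.077 km/(2827 − 2742) = 99.3 km.

99.3 km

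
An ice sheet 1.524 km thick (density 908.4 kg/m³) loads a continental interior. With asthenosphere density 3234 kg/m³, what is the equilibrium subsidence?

0.428 km

For local isostatic compensation: the ice load ρ_ice t is balanced by mantle displaced below, ρ_m s.
s = t ρ_ice / ρ_m = 1.524 km × 908.4/3234 = 0.428 km.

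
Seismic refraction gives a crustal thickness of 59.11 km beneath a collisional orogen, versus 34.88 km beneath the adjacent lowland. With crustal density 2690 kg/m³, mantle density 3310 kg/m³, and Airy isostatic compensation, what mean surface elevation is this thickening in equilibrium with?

4.54 km

Excess crust Δ = 59.11 km − 34.88 km = 24.23 km, split between elevation h and root r with h + r = Δ.
Airy balance ρ_c h = (ρ_m − ρ_c) r gives r = h ρ_c/(ρ_m − ρ_c), so h (1 + ρ_c/(ρ_m − ρ_c)) = Δ, i.e. h = Δ (ρ_m − ρ_c)/ρ_m.
h = 24.23 km × 620/3310 = 4.54 km.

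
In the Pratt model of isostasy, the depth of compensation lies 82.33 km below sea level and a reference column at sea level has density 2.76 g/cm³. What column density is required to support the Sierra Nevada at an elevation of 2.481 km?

Pratt balance: ρ_ref D = ρ (D + h).
ρ = ρ_ref D/(D + h) = 2.76 × 82.33 km/(82.33 km + 2.481 km) = 2.68 g/cm³.

2.68 g/cm³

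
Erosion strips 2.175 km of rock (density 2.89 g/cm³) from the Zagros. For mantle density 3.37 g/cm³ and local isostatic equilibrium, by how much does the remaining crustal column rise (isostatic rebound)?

Unloading: uplift u = e ρ_c/ρ_m = 2.175 km × 2.89/3.37 = 1.87 km.

1.87 km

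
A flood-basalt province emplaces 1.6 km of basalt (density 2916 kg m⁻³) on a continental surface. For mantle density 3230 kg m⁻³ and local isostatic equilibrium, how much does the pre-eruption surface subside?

1.44 km

Subaerial loading: s = t ρ_load / ρ_m.
s = 1.6 km × 2916/3230 = 1.44 km.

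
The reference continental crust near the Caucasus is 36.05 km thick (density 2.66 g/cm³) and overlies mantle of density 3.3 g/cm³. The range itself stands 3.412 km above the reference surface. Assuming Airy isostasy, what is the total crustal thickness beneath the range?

53.6 km

Root depth r = h ρ_c / (ρ_m − ρ_c) = 3.412 km × 2.66 / 0.64 = 14.18 km.
Total thickness = T + h + r = 36.05 km + 3.412 km + 14.18 km = 53.6 km.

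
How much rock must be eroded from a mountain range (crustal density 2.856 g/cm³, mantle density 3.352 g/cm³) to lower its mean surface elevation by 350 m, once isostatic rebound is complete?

Net drop Δ = e − u = e − e ρ_c/ρ_m = e (ρ_m − ρ_c)/ρ_m.
e = Δ ρ_m/(ρ_m − ρ_c) = 350 m × 3.352/0.496 = 2370 m.

2370 m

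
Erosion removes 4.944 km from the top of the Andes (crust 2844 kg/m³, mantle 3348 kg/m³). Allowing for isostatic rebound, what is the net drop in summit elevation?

Rebound u = e ρ_c/ρ_m = 4.944 km × 2844/3348 = 4.2 km.
Net surface drop = e − u = 4.944 km − 4.2 km = e (ρ_m − ρ_c)/ρ_m = 0.744 km.

0.744 km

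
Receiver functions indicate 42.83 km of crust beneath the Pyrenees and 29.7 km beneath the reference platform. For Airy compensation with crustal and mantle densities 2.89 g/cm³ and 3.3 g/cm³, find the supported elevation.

1.63 km

Excess crust Δ = 42.83 km − 29.7 km = 13.13 km, split between elevation h and root r with h + r = Δ.
Airy balance ρ_c h = (ρ_m − ρ_c) r gives r = h ρ_c/(ρ_m − ρ_c), so h (1 + ρ_c/(ρ_m − ρ_c)) = Δ, i.e. h = Δ (ρ_m − ρ_c)/ρ_m.
h = 13.13 km × 0.41/3.3 = 1.63 km.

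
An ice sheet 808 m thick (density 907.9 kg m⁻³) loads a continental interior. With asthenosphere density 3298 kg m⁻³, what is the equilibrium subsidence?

Equating mass per unit area of the two columns: the ice load ρ_ice t is balanced by mantle displaced below, ρ_m s.
s = t ρ_ice / ρ_m = 808 m × 907.9/3298 = 222 m.

222 m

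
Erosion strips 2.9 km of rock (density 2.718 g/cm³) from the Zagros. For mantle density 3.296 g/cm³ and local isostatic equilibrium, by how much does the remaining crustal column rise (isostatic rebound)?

2.39 km

Unloading: uplift u = e ρ_c/ρ_m = 2.9 km × 2.718/3.296 = 2.39 km.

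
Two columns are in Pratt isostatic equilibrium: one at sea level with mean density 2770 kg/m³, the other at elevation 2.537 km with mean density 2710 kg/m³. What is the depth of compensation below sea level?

ρ_ref D = ρ (D + h) → D (ρ_ref − ρ) = ρ h.
D = ρ h/(ρ_ref − ρ) = 2710 × 2.537 km/(2770 − 2710) = 115 km.

115 km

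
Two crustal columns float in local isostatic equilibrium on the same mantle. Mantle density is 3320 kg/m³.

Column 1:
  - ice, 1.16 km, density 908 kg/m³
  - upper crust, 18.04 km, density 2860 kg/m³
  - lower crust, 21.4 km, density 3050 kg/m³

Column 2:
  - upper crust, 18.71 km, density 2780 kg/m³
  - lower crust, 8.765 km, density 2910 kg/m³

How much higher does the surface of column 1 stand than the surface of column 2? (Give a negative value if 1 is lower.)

For any compensation level in the mantle, the mantle terms cancel and isostasy reduces to e = (Σt_1 − Σt_2) − (Σ(ρt)_1 − Σ(ρt)_2) / ρ_m.
Σt_1 = 40.6 km; Σt_2 = 27.475 km; Σ(ρt)_1 = 117917.68; Σ(ρt)_2 = 77519.95 (in km·kg/m³).
e = (40.6 − 27.475) − (117917.68 − 77519.95) / 3320 = 0.957 km.

0.957 km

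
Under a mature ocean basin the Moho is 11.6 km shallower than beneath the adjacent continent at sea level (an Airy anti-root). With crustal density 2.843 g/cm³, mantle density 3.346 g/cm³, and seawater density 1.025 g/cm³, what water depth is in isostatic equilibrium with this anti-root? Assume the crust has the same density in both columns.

Replacing a thickness d of crust by seawater at the top must be balanced by replacing crust with mantle at the base: d (ρ_c − ρ_w) = a (ρ_m − ρ_c).
d = a (ρ_m − ρ_c)/(ρ_c − ρ_w) = 11.6 km × 0.503/1.818 = 3.21 km.

3.21 km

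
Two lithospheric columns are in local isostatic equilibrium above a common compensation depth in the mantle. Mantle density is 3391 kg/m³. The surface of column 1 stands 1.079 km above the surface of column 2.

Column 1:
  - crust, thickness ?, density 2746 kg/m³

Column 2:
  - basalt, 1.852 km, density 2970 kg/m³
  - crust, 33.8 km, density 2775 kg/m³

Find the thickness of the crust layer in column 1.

39.2 km

Take the compensation level at the base of the deeper column (depth z_c below the surface of column 1) and equate Σ ρ_i t_i down to z_c; mantle fills any gap and the z_c terms cancel.
Column 1: x×2746 + (z_c − 0 − x)×3391
Column 2: 1.079×0 + 1.852×2970 + 33.8×2775 + (z_c − 1.079 − 35.652)×3391
The z_c×3391 term appears on both sides and cancels. Collect the known terms of each column as K = Σ(ρt)_known − 3391 × (depth of known layers): K_1 = 0 − 3391×0 = 0; K_2 = 99295.44 − 3391×(1.079 + 35.652) = −25259.381.
Balance: K_1 − x×(3391 − 2746) = K_2, so x = (K_1 − K_2)/(3391 − 2746) = 25259.4/645 = 39.2 km.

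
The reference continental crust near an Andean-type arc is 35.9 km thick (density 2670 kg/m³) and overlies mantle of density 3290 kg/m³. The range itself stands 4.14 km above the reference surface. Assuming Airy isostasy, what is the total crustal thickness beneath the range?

Root depth r = h ρ_c / (ρ_m − ρ_c) = 4.14 km × 2670 / 620 = 17.83 km.
Total thickness = T + h + r = 35.9 km + 4.14 km + 17.83 km = 57.9 km.

57.9 km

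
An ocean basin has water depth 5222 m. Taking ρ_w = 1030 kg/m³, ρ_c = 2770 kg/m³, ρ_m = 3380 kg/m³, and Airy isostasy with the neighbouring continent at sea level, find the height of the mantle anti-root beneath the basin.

14900 m

Balancing pressure at the compensation depth: replacing crust with seawater at the top is compensated by replacing crust with mantle at the base: d (ρ_c − ρ_w) = a (ρ_m − ρ_c).
a = d (ρ_c − ρ_w)/(ρ_m − ρ_c) = 5222 m × 1740/610 = 14900 m.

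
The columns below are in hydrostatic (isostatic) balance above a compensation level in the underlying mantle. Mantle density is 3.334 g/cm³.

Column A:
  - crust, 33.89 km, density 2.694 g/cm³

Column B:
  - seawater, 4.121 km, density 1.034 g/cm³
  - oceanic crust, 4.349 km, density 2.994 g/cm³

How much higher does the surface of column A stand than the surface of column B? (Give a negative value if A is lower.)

3.22 km

For any compensation level in the mantle, the mantle terms cancel and isostasy reduces to e = (Σt_A − Σt_B) − (Σ(ρt)_A − Σ(ρt)_B) / ρ_m.
Σt_A = 33.89 km; Σt_B = 8.47 km; Σ(ρt)_A = 91.29966; Σ(ρt)_B = 17.28202 (in km·g/cm³).
e = (33.89 − 8.47) − (91.29966 − 17.28202) / 3.334 = 3.22 km.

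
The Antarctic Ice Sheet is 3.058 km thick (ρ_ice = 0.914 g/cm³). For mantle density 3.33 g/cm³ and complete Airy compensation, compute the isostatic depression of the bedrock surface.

In Airy isostatic equilibrium: the ice load ρ_ice t is balanced by mantle displaced below, ρ_m s.
s = t ρ_ice / ρ_m = 3.058 km × 0.914/3.33 = 0.839 km.

0.839 km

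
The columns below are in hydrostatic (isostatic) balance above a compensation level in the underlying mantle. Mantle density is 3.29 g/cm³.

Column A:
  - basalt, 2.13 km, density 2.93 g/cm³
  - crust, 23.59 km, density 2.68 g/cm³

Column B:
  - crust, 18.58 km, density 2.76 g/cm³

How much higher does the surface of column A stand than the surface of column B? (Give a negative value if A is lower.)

1.61 km

For any compensation level in the mantle, the mantle terms cancel and isostasy reduces to e = (Σt_A − Σt_B) − (Σ(ρt)_A − Σ(ρt)_B) / ρ_m.
Σt_A = 25.72 km; Σt_B = 18.58 km; Σ(ρt)_A = 69.4621; Σ(ρt)_B = 51.2808 (in km·g/cm³).
e = (25.72 − 18.58) − (69.4621 − 51.2808) / 3.29 = 1.61 km.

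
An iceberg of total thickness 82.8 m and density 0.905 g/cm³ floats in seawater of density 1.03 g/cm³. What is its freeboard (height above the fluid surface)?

Floating equilibrium: submerged depth d = t ρ_obj/ρ_fluid = 82.8 m × 0.905/1.03 = 72.75 m.
Freeboard = t − d = 82.8 m − 72.75 m = 10 m.

10 m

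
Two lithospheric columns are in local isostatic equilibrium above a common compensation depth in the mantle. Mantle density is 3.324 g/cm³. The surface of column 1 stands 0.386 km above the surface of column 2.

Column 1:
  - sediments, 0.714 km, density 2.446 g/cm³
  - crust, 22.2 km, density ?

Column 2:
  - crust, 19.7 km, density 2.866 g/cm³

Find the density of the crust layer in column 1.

2.89 g/cm³

Take the compensation level at the base of the deeper column (depth z_c below the surface of column 1) and equate Σ ρ_i t_i down to z_c; mantle fills any gap and the z_c terms cancel.
Column 1: 0.714×2.446 + 22.2×ρ + (z_c − 22.914)×3.324
Column 2: 0.386×0 + 19.7×2.866 + (z_c − 0.386 − 19.7)×3.324
The z_c×3.324 term appears on both sides and cancels. Collect the known terms of each column as K = Σ(ρt)_known − 3.324 × (depth of known layers): K_1 = 1.746444 − 3.324×22.914 = −74.419692; K_2 = 56.4602 − 3.324×(0.386 + 19.7) = −10.305664.
Balance: K_1 + 22.2×ρ = K_2, so ρ = (K_2 − K_1)/22.2 = 64.114/22.2 = 2.89 g/cm³.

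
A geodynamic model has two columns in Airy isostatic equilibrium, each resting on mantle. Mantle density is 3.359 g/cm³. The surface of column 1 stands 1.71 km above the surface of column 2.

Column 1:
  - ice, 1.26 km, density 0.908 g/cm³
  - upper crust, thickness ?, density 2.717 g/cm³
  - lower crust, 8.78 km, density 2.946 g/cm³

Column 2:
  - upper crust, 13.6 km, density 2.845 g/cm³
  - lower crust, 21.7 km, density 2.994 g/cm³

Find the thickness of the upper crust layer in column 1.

Take the compensation level at the base of the deeper column (depth z_c below the surface of column 1) and equate Σ ρ_i t_i down to z_c; mantle fills any gap and the z_c terms cancel.
Column 1: 1.26×0.908 + x×2.717 + 8.78×2.946 + (z_c − 10.04 − x)×3.359
Column 2: 1.71×0 + 13.6×2.845 + 21.7×2.994 + (z_c − 1.71 − 35.3)×3.359
The z_c×3.359 term appears on both sides and cancels. Collect the known terms of each column as K = Σ(ρt)_known − 3.359 × (depth of known layers): K_1 = 27.00996 − 3.359×10.04 = −6.7144; K_2 = 103.6618 − 3.359×(1.71 + 35.3) = −20.65479.
Balance: K_1 − x×(3.359 − 2.717) = K_2, so x = (K_1 − K_2)/(3.359 − 2.717) = 13.9404/0.642 = 21.7 km.

21.7 km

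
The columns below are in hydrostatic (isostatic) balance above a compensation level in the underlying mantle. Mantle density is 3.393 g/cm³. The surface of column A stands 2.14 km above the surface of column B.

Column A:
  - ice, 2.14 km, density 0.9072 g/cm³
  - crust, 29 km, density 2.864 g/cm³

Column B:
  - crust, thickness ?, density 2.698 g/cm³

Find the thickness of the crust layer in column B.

19.3 km

Take the compensation level at the base of the deeper column (depth z_c below the surface of column A) and equate Σ ρ_i t_i down to z_c; mantle fills any gap and the z_c terms cancel.
Column A: 2.14×0.9072 + 29×2.864 + (z_c − 31.14)×3.393
Column B: 2.14×0 + x×2.698 + (z_c − 2.14 − 0 − x)×3.393
The z_c×3.393 term appears on both sides and cancels. Collect the known terms of each column as K = Σ(ρt)_known − 3.393 × (depth of known layers): K_A = 84.997408 − 3.393×31.14 = −20.660612; K_B = 0 − 3.393×(2.14 + 0) = −7.26102.
Balance: K_A = K_B − x×(3.393 − 2.698), so x = (K_B − K_A)/(3.393 − 2.698) = 13.3996/0.695 = 19.3 km.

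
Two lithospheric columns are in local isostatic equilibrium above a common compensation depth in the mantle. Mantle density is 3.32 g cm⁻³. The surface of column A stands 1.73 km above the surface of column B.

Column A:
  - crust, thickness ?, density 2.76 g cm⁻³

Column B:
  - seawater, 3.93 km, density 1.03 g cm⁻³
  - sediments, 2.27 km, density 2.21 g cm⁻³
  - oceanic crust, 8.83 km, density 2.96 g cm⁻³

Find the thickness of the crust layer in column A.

36.5 km

Take the compensation level at the base of the deeper column (depth z_c below the surface of column A) and equate Σ ρ_i t_i down to z_c; mantle fills any gap and the z_c terms cancel.
Column A: x×2.76 + (z_c − 0 − x)×3.32
Column B: 1.73×0 + 3.93×1.03 + 2.27×2.21 + 8.83×2.96 + (z_c − 1.73 − 15.03)×3.32
The z_c×3.32 term appears on both sides and cancels. Collect the known terms of each column as K = Σ(ρt)_known − 3.32 × (depth of known layers): K_A = 0 − 3.32×0 = 0; K_B = 35.2014 − 3.32×(1.73 + 15.03) = −20.4418.
Balance: K_A − x×(3.32 − 2.76) = K_B, so x = (K_A − K_B)/(3.32 − 2.76) = 20.4418/0.56 = 36.5 km.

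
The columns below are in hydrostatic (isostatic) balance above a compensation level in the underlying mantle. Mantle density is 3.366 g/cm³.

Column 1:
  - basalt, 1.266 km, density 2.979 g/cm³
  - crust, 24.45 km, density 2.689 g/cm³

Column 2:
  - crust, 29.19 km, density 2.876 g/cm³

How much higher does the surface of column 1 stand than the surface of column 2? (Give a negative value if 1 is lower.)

For any compensation level in the mantle, the mantle terms cancel and isostasy reduces to e = (Σt_1 − Σt_2) − (Σ(ρt)_1 − Σ(ρt)_2) / ρ_m.
Σt_1 = 25.716 km; Σt_2 = 29.19 km; Σ(ρt)_1 = 69.517464; Σ(ρt)_2 = 83.95044 (in km·g/cm³).
e = (25.716 − 29.19) − (69.517464 − 83.95044) / 3.366 = 0.814 km.

0.814 km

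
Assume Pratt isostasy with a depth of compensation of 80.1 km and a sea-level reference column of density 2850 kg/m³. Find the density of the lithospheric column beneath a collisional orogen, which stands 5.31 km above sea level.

Pratt balance: ρ_ref D = ρ (D + h).
ρ = ρ_ref D/(D + h) = 2850 × 80.1 km/(80.1 km + 5.31 km) = 2670 kg/m³.

2670 kg/m³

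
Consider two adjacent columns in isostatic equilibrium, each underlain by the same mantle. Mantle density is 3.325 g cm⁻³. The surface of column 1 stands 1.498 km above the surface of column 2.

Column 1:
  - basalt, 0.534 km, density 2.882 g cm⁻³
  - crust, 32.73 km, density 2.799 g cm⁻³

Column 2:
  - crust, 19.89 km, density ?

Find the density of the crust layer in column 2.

Take the compensation level at the base of the deeper column (depth z_c below the surface of column 1) and equate Σ ρ_i t_i down to z_c; mantle fills any gap and the z_c terms cancel.
Column 1: 0.534×2.882 + 32.73×2.799 + (z_c − 33.264)×3.325
Column 2: 1.498×0 + 19.89×ρ + (z_c − 1.498 − 19.89)×3.325
The z_c×3.325 term appears on both sides and cancels. Collect the known terms of each column as K = Σ(ρt)_known − 3.325 × (depth of known layers): K_1 = 93.150258 − 3.325×33.264 = −17.452542; K_2 = 0 − 3.325×(1.498 + 19.89) = −71.1151.
Balance: K_1 = K_2 + 19.89×ρ, so ρ = (K_1 − K_2)/19.89 = 53.6626/19.89 = 2.7 g cm⁻³.

2.7 g cm⁻³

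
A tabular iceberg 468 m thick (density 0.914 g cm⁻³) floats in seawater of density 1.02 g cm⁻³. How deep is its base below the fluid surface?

Draft d = t ρ_obj/ρ_fluid = 468 m × 0.914/1.02 = 419 m.

419 m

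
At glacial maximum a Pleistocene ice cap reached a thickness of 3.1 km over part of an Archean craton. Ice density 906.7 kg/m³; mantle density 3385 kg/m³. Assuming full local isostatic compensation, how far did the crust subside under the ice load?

Balancing pressure at the compensation depth: the ice load ρ_ice t is balanced by mantle displaced below, ρ_m s.
s = t ρ_ice / ρ_m = 3.1 km × 906.7/3385 = 0.83 km.

0.83 km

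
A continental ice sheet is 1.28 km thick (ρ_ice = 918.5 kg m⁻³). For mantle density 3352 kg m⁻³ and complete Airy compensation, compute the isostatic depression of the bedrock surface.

0.351 km

In Airy isostatic equilibrium: the ice load ρ_ice t is balanced by mantle displaced below, ρ_m s.
s = t ρ_ice / ρ_m = 1.28 km × 918.5/3352 = 0.351 km.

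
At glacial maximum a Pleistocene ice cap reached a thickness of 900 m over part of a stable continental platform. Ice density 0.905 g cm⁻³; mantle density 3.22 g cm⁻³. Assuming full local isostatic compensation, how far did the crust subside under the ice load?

253 m

Isostatic balance requires: the ice load ρ_ice t is balanced by mantle displaced below, ρ_m s.
s = t ρ_ice / ρ_m = 900 m × 0.905/3.22 = 253 m.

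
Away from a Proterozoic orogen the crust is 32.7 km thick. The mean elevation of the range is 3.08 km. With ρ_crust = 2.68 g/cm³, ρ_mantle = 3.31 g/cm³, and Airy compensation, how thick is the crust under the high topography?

48.9 km

Root depth r = h ρ_c / (ρ_m − ρ_c) = 3.08 km × 2.68 / 0.63 = 13.1 km.
Total thickness = T + h + r = 32.7 km + 3.08 km + 13.1 km = 48.9 km.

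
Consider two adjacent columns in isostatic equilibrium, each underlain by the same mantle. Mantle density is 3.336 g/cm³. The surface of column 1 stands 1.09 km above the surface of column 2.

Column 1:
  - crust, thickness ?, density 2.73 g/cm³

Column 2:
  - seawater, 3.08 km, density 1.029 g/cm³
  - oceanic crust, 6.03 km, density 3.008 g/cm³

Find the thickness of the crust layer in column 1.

21 km

Take the compensation level at the base of the deeper column (depth z_c below the surface of column 1) and equate Σ ρ_i t_i down to z_c; mantle fills any gap and the z_c terms cancel.
Column 1: x×2.73 + (z_c − 0 − x)×3.336
Column 2: 1.09×0 + 3.08×1.029 + 6.03×3.008 + (z_c − 1.09 − 9.11)×3.336
The z_c×3.336 term appears on both sides and cancels. Collect the known terms of each column as K = Σ(ρt)_known − 3.336 × (depth of known layers): K_1 = 0 − 3.336×0 = 0; K_2 = 21.30756 − 3.336×(1.09 + 9.11) = −12.71964.
Balance: K_1 − x×(3.336 − 2.73) = K_2, so x = (K_1 − K_2)/(3.336 − 2.73) = 12.7196/0.606 = 21 km.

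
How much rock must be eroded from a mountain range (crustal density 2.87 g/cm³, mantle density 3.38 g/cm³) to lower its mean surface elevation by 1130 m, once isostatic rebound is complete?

7490 m

Net drop Δ = e − u = e − e ρ_c/ρ_m = e (ρ_m − ρ_c)/ρ_m.
e = Δ ρ_m/(ρ_m − ρ_c) = 1130 m × 3.38/0.51 = 7490 m.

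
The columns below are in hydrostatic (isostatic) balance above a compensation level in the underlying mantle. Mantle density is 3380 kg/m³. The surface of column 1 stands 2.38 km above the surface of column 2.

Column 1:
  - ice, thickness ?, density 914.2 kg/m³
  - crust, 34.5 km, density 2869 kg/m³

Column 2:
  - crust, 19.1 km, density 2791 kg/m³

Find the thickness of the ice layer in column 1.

Take the compensation level at the base of the deeper column (depth z_c below the surface of column 1) and equate Σ ρ_i t_i down to z_c; mantle fills any gap and the z_c terms cancel.
Column 1: x×914.2 + 34.5×2869 + (z_c − 34.5 − x)×3380
Column 2: 2.38×0 + 19.1×2791 + (z_c − 2.38 − 19.1)×3380
The z_c×3380 term appears on both sides and cancels. Collect the known terms of each column as K = Σ(ρt)_known − 3380 × (depth of known layers): K_1 = 98980.5 − 3380×34.5 = −17629.5; K_2 = 53308.1 − 3380×(2.38 + 19.1) = −19294.3.
Balance: K_1 − x×(3380 − 914.2) = K_2, so x = (K_1 − K_2)/(3380 − 914.2) = 1664.8/2465.8 = 0.675 km.

0.675 km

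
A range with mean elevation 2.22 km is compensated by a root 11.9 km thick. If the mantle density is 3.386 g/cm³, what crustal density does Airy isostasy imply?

2.85 g/cm³

ρ_c h = (ρ_m − ρ_c) r → ρ_c (h + r) = ρ_m r → ρ_c = ρ_m r / (h + r).
ρ_c = 3.386 × 11.9 km / (2.22 km + 11.9 km) = 2.85 g/cm³.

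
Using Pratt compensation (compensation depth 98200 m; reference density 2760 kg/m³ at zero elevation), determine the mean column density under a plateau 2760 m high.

Pratt balance: ρ_ref D = ρ (D + h).
ρ = ρ_ref D/(D + h) = 2760 × 98200 m/(98200 m + 2760 m) = 2680 kg/m³.

2680 kg/m³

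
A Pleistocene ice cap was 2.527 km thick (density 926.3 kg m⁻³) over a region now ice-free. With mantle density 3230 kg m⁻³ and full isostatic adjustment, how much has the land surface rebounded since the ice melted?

0.725 km

Removing the load lets mantle flow back in; uplift u satisfies ρ_ice t = ρ_m u.
u = t ρ_ice/ρ_m = 2.527 km × 926.3/3230 = 0.725 km.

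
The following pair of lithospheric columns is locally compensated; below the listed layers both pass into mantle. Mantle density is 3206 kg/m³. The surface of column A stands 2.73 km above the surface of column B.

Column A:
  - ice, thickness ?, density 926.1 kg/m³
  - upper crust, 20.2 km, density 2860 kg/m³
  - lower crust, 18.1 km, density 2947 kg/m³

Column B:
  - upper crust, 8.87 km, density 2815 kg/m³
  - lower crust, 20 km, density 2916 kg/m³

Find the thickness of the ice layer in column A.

Take the compensation level at the base of the deeper column (depth z_c below the surface of column A) and equate Σ ρ_i t_i down to z_c; mantle fills any gap and the z_c terms cancel.
Column A: x×926.1 + 20.2×2860 + 18.1×2947 + (z_c − 38.3 − x)×3206
Column B: 2.73×0 + 8.87×2815 + 20×2916 + (z_c − 2.73 − 28.87)×3206
The z_c×3206 term appears on both sides and cancels. Collect the known terms of each column as K = Σ(ρt)_known − 3206 × (depth of known layers): K_A = 111112.7 − 3206×38.3 = −11677.1; K_B = 83289.05 − 3206×(2.73 + 28.87) = −18020.55.
Balance: K_A − x×(3206 − 926.1) = K_B, so x = (K_A − K_B)/(3206 − 926.1) = 6343.45/2279.9 = 2.78 km.

2.78 km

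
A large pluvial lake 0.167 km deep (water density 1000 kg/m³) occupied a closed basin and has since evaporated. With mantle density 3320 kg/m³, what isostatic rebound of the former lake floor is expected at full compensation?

u = d ρ_w/ρ_m = 0.167 km × 1000/3320 = 0.0503 km.

0.0503 km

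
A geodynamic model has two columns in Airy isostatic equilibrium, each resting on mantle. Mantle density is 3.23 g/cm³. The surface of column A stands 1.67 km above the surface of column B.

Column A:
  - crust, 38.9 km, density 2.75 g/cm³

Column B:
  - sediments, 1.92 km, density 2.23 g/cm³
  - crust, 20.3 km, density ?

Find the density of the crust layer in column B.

2.67 g/cm³

Take the compensation level at the base of the deeper column (depth z_c below the surface of column A) and equate Σ ρ_i t_i down to z_c; mantle fills any gap and the z_c terms cancel.
Column A: 38.9×2.75 + (z_c − 38.9)×3.23
Column B: 1.67×0 + 1.92×2.23 + 20.3×ρ + (z_c − 1.67 − 22.22)×3.23
The z_c×3.23 term appears on both sides and cancels. Collect the known terms of each column as K = Σ(ρt)_known − 3.23 × (depth of known layers): K_A = 106.975 − 3.23×38.9 = −18.672; K_B = 4.2816 − 3.23×(1.67 + 22.22) = −72.8831.
Balance: K_A = K_B + 20.3×ρ, so ρ = (K_A − K_B)/20.3 = 54.2111/20.3 = 2.67 g/cm³.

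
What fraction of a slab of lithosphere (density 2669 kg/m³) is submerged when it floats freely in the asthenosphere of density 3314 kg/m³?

80.5%

Submerged fraction = ρ_obj/ρ_fluid = 2669/3314 = 80.5%.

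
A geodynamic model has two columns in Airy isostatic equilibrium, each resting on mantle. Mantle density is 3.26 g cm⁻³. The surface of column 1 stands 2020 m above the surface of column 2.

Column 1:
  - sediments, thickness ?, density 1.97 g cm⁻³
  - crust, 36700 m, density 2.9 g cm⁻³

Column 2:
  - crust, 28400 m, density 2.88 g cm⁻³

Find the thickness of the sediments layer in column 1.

Take the compensation level at the base of the deeper column (depth z_c below the surface of column 1) and equate Σ ρ_i t_i down to z_c; mantle fills any gap and the z_c terms cancel.
Column 1: x×1.97 + 36700×2.9 + (z_c − 36700 − x)×3.26
Column 2: 2020×0 + 28400×2.88 + (z_c − 2020 − 28400)×3.26
The z_c×3.26 term appears on both sides and cancels. Collect the known terms of each column as K = Σ(ρt)_known − 3.26 × (depth of known layers): K_1 = 106430 − 3.26×36700 = −13212; K_2 = 81792 − 3.26×(2020 + 28400) = −17377.2.
Balance: K_1 − x×(3.26 − 1.97) = K_2, so x = (K_1 − K_2)/(3.26 − 1.97) = 4165.2/1.29 = 3230 m.

3230 m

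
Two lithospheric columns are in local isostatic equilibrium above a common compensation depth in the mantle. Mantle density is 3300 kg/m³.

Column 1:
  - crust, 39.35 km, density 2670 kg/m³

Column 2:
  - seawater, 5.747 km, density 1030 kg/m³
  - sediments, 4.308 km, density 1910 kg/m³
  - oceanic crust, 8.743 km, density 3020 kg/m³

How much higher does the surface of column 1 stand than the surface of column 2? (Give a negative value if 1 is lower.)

For any compensation level in the mantle, the mantle terms cancel and isostasy reduces to e = (Σt_1 − Σt_2) − (Σ(ρt)_1 − Σ(ρt)_2) / ρ_m.
Σt_1 = 39.35 km; Σt_2 = 18.798 km; Σ(ρt)_1 = 105064.5; Σ(ρt)_2 = 40551.55 (in km·kg/m³).
e = (39.35 − 18.798) − (105064.5 − 40551.55) / 3300 = 1 km.

1 km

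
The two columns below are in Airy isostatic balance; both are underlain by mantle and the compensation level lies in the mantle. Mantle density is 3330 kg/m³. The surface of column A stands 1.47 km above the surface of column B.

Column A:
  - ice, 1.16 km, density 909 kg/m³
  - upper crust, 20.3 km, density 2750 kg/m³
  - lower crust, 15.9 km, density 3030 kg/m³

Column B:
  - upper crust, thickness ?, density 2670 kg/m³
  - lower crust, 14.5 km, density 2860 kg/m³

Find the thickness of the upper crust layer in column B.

11.6 km

Take the compensation level at the base of the deeper column (depth z_c below the surface of column A) and equate Σ ρ_i t_i down to z_c; mantle fills any gap and the z_c terms cancel.
Column A: 1.16×909 + 20.3×2750 + 15.9×3030 + (z_c − 37.36)×3330
Column B: 1.47×0 + x×2670 + 14.5×2860 + (z_c − 1.47 − 14.5 − x)×3330
The z_c×3330 term appears on both sides and cancels. Collect the known terms of each column as K = Σ(ρt)_known − 3330 × (depth of known layers): K_A = 105056.44 − 3330×37.36 = −19352.36; K_B = 41470 − 3330×(1.47 + 14.5) = −11710.1.
Balance: K_A = K_B − x×(3330 − 2670), so x = (K_B − K_A)/(3330 − 2670) = 7642.26/660 = 11.6 km.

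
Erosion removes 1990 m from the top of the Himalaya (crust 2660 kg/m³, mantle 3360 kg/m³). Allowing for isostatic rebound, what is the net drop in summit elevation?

415 m

Rebound u = e ρ_c/ρ_m = 1990 m × 2660/3360 = 1575 m.
Net surface drop = e − u = 1990 m − 1575 m = e (ρ_m − ρ_c)/ρ_m = 415 m.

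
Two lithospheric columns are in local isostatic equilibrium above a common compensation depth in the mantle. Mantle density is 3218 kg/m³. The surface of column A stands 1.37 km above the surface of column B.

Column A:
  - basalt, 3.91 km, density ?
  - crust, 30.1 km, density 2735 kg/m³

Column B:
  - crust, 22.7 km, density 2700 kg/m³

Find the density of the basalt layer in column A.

Take the compensation level at the base of the deeper column (depth z_c below the surface of column A) and equate Σ ρ_i t_i down to z_c; mantle fills any gap and the z_c terms cancel.
Column A: 3.91×ρ + 30.1×2735 + (z_c − 34.01)×3218
Column B: 1.37×0 + 22.7×2700 + (z_c − 1.37 − 22.7)×3218
The z_c×3218 term appears on both sides and cancels. Collect the known terms of each column as K = Σ(ρt)_known − 3218 × (depth of known layers): K_A = 82323.5 − 3218×34.01 = −27120.68; K_B = 61290 − 3218×(1.37 + 22.7) = −16167.26.
Balance: K_A + 3.91×ρ = K_B, so ρ = (K_B − K_A)/3.91 = 10953.4/3.91 = 2800 kg/m³.

2800 kg/m³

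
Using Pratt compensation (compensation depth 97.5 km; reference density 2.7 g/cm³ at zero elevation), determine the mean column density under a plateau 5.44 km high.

Pratt balance: ρ_ref D = ρ (D + h).
ρ = ρ_ref D/(D + h) = 2.7 × 97.5 km/(97.5 km + 5.44 km) = 2.56 g/cm³.

2.56 g/cm³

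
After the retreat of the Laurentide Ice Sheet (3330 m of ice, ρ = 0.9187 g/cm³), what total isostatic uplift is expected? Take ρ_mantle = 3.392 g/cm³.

Removing the load lets mantle flow back in; uplift u satisfies ρ_ice t = ρ_m u.
u = t ρ_ice/ρ_m = 3330 m × 0.9187/3.392 = 902 m.

902 m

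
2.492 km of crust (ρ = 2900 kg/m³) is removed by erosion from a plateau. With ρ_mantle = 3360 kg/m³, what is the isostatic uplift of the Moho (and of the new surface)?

2.15 km

Unloading: uplift u = e ρ_c/ρ_m = 2.492 km × 2900/3360 = 2.15 km.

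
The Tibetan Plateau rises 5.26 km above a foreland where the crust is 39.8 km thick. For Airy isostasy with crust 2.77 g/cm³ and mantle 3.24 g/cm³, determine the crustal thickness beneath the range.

Root depth r = h ρ_c / (ρ_m − ρ_c) = 5.26 km × 2.77 / 0.47 = 31 km.
Total thickness = T + h + r = 39.8 km + 5.26 km + 31 km = 76.1 km.

76.1 km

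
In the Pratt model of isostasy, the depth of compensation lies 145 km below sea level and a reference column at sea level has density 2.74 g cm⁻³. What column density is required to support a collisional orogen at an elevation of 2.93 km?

Pratt balance: ρ_ref D = ρ (D + h).
ρ = ρ_ref D/(D + h) = 2.74 × 145 km/(145 km + 2.93 km) = 2.69 g cm⁻³.

2.69 g cm⁻³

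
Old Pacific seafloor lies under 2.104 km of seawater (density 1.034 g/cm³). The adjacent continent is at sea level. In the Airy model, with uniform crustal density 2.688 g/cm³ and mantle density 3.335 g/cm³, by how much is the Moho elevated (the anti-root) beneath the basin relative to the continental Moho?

5.38 km

In Airy isostatic equilibrium: replacing crust with seawater at the top is compensated by replacing crust with mantle at the base: d (ρ_c − ρ_w) = a (ρ_m − ρ_c).
a = d (ρ_c − ρ_w)/(ρ_m − ρ_c) = 2.104 km × 1.654/0.647 = 5.38 km.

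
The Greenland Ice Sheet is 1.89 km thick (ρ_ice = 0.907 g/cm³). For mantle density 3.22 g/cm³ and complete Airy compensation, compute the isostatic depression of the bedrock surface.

For local isostatic compensation: the ice load ρ_ice t is balanced by mantle displaced below, ρ_m s.
s = t ρ_ice / ρ_m = 1.89 km × 0.907/3.22 = 0.532 km.

0.532 km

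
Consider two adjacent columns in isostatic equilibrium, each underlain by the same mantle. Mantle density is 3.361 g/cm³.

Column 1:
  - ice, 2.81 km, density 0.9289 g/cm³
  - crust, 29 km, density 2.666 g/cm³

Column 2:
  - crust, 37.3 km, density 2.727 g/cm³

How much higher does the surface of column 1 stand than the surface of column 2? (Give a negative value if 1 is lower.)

0.994 km

For any compensation level in the mantle, the mantle terms cancel and isostasy reduces to e = (Σt_1 − Σt_2) − (Σ(ρt)_1 − Σ(ρt)_2) / ρ_m.
Σt_1 = 31.81 km; Σt_2 = 37.3 km; Σ(ρt)_1 = 79.924209; Σ(ρt)_2 = 101.7171 (in km·g/cm³).
e = (31.81 − 37.3) − (79.924209 − 101.7171) / 3.361 = 0.994 km.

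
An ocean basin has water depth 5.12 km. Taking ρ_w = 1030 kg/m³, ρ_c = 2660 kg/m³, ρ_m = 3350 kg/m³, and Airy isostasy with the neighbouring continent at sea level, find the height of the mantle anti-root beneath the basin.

In Airy isostatic equilibrium: replacing crust with seawater at the top is compensated by replacing crust with mantle at the base: d (ρ_c − ρ_w) = a (ρ_m − ρ_c).
a = d (ρ_c − ρ_w)/(ρ_m − ρ_c) = 5.12 km × 1630/690 = 12.1 km.

12.1 km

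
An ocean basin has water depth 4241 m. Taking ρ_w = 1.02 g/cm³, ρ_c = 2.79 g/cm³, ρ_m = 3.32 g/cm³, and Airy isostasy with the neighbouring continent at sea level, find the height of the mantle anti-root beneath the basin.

14200 m

By Archimedes' principle applied to the lithosphere: replacing crust with seawater at the top is compensated by replacing crust with mantle at the base: d (ρ_c − ρ_w) = a (ρ_m − ρ_c).
a = d (ρ_c − ρ_w)/(ρ_m − ρ_c) = 4241 m × 1.77/0.53 = 14200 m.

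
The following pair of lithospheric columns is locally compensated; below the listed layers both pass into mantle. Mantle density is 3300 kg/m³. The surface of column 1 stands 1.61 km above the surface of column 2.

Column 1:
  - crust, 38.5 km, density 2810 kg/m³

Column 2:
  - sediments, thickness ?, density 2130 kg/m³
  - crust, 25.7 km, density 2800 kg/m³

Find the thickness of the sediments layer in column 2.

Take the compensation level at the base of the deeper column (depth z_c below the surface of column 1) and equate Σ ρ_i t_i down to z_c; mantle fills any gap and the z_c terms cancel.
Column 1: 38.5×2810 + (z_c − 38.5)×3300
Column 2: 1.61×0 + x×2130 + 25.7×2800 + (z_c − 1.61 − 25.7 − x)×3300
The z_c×3300 term appears on both sides and cancels. Collect the known terms of each column as K = Σ(ρt)_known − 3300 × (depth of known layers): K_1 = 108185 − 3300×38.5 = −18865; K_2 = 71960 − 3300×(1.61 + 25.7) = −18163.
Balance: K_1 = K_2 − x×(3300 − 2130), so x = (K_2 − K_1)/(3300 − 2130) = 702/1170 = 0.6 km.

0.6 km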